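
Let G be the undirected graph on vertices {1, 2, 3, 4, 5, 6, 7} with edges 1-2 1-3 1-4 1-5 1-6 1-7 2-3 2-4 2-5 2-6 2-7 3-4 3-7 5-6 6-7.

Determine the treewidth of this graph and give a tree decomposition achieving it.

Treewidth 3.
One optimal decomposition is:
Bags: B1 = {1, 2, 6, 7}  B2 = {1, 2, 3, 7}  B3 = {1, 2, 3, 4}  B4 = {1, 2, 5, 6}
Tree: B1–B2, B2–B3, B1–B4

The largest bag has 4 vertices, giving width 3; this decomposition certifies tw(G) ≤ 3. For the lower bound, the 4 vertices {1, 2, 3, 4} are pairwise adjacent, and any tree decomposition puts a clique entirely inside one bag — forcing width ≥ 3. Therefore the treewidth is 3.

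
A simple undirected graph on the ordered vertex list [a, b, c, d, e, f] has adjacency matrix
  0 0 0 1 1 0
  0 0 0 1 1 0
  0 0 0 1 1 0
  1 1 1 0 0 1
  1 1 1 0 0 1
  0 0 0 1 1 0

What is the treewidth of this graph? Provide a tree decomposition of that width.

Each bag holds 3 vertices, so the decomposition has width 2, which upper-bounds the treewidth. Since e–c–d–b–e is a cycle in G, G is not acyclic. Forests are exactly the graphs of treewidth ≤ 1, so tw(G) ≥ 2. Hence tw(G) = 2 exactly.

Treewidth 2.
One optimal decomposition is:
Bags: B1 = {c, d, e}  B2 = {b, d, e}  B3 = {a, d, e}  B4 = {d, e, f}
Tree: B1–B2, B2–B3, B3–B4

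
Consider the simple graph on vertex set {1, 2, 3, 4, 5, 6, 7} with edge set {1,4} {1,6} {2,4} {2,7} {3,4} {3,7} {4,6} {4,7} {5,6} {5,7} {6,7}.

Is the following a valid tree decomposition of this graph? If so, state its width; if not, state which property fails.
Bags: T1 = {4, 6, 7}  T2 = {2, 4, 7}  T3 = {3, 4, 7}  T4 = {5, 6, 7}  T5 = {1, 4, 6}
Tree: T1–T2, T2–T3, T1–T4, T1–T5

Every vertex of G appears in some bag (union = {1, 2, 3, 4, 5, 6, 7}); every edge is covered by a bag; and for each vertex v the set of bags containing v is connected in the bag tree. The decomposition is therefore valid. The largest bag has 3 vertices, so the width is 2.

Yes; width 2.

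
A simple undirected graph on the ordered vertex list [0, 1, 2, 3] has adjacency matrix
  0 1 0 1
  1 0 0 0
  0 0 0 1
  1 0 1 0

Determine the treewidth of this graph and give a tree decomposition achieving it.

Treewidth 1.
Bags: B1 = {0, 1}  B2 = {0, 3}  B3 = {2, 3}
Tree: B1–B2, B2–B3

The largest bag has 2 vertices, giving width 1; this decomposition certifies tw(G) ≤ 1. Since G has at least one edge (e.g. 0–1), it is not an edgeless graph, so tw(G) ≥ 1. The upper and lower bounds meet at 1, so that is the treewidth.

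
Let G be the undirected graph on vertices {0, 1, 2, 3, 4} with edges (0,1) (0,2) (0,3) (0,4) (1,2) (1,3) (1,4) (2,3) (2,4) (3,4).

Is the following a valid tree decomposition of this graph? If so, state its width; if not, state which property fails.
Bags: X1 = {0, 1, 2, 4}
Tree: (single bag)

No — vertex 3 appears in no bag.

A tree decomposition must satisfy three properties: every vertex lies in some bag; for every edge, both endpoints lie together in some bag; and for every vertex, the bags containing it form a connected subtree. Here vertex 3 appears in no bag, so the decomposition is invalid.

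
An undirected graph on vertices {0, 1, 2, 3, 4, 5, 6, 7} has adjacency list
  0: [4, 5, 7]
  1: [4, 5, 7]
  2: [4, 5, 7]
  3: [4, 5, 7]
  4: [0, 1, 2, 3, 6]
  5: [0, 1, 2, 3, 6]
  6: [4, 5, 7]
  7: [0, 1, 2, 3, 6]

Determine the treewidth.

3

A width-3 tree decomposition is:
Bags: B1 = {4, 5, 6, 7}  B2 = {1, 4, 5, 7}  B3 = {2, 4, 5, 7}  B4 = {3, 4, 5, 7}  B5 = {0, 4, 5, 7}
Tree: B1–B2, B2–B3, B3–B4, B4–B5
The largest bag has 4 vertices, giving width 3; this decomposition certifies tw(G) ≤ 3. For the lower bound: the 4 vertex sets {5,6}, {1,7}, {4}, {2} are disjoint, each induces a connected subgraph, and every pair is joined by at least one edge of G. Contracting each set to a single vertex therefore yields K_{4} as a minor, and since treewidth is minor-monotone, tw(G) ≥ tw(K_{4}) = 3. The upper and lower bounds meet at 3, so that is the treewidth.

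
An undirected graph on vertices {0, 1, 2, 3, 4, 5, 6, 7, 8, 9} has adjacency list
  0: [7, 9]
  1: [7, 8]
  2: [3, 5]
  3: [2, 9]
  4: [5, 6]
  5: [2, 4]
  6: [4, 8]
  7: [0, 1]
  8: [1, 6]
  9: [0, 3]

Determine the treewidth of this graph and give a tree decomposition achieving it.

Treewidth 2.
One such decomposition:
Bags: B1 = {0, 1, 7}  B2 = {0, 1, 9}  B3 = {1, 3, 9}  B4 = {1, 2, 3}  B5 = {1, 2, 5}  B6 = {1, 4, 5}  B7 = {1, 4, 6}  B8 = {1, 6, 8}
Tree: B1–B2, B2–B3, B3–B4, B4–B5, B5–B6, B6–B7, B7–B8

Each bag holds 3 vertices, so the decomposition has width 2, which upper-bounds the treewidth. The edges 1–7–0–9–3–2–5–4–6–8–1 form a cycle, so G is not a tree and its treewidth is at least 2. Therefore the treewidth is 2.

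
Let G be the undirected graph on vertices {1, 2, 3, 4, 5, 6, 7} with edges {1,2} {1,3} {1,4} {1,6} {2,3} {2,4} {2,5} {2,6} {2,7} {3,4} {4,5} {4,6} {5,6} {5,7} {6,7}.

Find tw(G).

A width-3 tree decomposition is:
Bags: B1 = {2, 5, 6, 7}  B2 = {2, 4, 5, 6}  B3 = {1, 2, 4, 6}  B4 = {1, 2, 3, 4}
Tree: B1–B2, B2–B3, B3–B4
Each bag holds 4 vertices, so the decomposition has width 3, which upper-bounds the treewidth. On the other hand G contains the 4-clique {1, 2, 3, 4}. A clique must lie in a single bag of any decomposition, so no decomposition can have width below 3. The upper and lower bounds meet at 3, so that is the treewidth.

3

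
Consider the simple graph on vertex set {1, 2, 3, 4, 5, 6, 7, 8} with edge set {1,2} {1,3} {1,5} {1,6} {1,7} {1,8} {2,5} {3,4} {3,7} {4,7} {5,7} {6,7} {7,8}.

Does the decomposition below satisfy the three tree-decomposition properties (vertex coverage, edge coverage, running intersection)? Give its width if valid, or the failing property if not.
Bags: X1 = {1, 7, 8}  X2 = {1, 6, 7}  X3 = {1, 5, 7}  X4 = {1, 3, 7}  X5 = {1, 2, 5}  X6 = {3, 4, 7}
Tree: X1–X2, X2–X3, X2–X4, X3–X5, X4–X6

Yes; width 2.

Checking the three conditions: (i) the bags cover all of {1, 2, 3, 4, 5, 6, 7, 8}; (ii) for each edge, some bag contains both endpoints; (iii) the bags containing any fixed vertex form a subtree. All hold, so the decomposition is valid with width 3 − 1 = 2.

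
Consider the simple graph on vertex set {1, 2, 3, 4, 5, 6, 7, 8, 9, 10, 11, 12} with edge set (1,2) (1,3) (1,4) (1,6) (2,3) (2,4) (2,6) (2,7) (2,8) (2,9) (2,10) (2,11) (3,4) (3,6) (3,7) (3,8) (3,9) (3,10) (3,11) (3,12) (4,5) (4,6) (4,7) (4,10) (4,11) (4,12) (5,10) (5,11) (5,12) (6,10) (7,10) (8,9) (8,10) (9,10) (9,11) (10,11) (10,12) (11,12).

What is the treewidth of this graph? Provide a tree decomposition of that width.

Treewidth 4.
Bags: B1 = {2, 3, 4, 10, 11}  B2 = {2, 3, 4, 6, 10}  B3 = {2, 3, 9, 10, 11}  B4 = {2, 3, 8, 9, 10}  B5 = {3, 4, 10, 11, 12}  B6 = {2, 3, 4, 7, 10}  B7 = {4, 5, 10, 11, 12}  B8 = {1, 2, 3, 4, 6}
Tree: B1–B2, B1–B3, B3–B4, B1–B5, B2–B6, B5–B7, B2–B8

Every bag has size at most 5, so the width is 5 − 1 = 4 and tw(G) ≤ 4. For the lower bound, the 5 vertices {1, 2, 3, 4, 6} are pairwise adjacent, and any tree decomposition puts a clique entirely inside one bag — forcing width ≥ 4. Combining the bounds, tw(G) = 4.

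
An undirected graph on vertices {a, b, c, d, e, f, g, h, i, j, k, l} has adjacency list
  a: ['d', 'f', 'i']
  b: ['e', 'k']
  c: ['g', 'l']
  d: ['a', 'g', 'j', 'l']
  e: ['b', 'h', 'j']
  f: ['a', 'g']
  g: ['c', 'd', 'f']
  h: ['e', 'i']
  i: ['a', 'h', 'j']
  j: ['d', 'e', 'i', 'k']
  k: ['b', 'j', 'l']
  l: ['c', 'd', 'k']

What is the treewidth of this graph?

3

A width-3 tree decomposition is:
Bags: B1 = {b, e, h, i}  B2 = {b, e, i, j}  B3 = {b, i, j, k}  B4 = {a, i, j, k}  B5 = {a, d, j, k}  B6 = {a, d, k, l}  B7 = {a, d, f, l}  B8 = {d, f, g, l}  B9 = {c, f, g, l}
Tree: B1–B2, B2–B3, B3–B4, B4–B5, B5–B6, B6–B7, B7–B8, B8–B9
The largest bag has 4 vertices, giving width 3; this decomposition certifies tw(G) ≤ 3. For the lower bound: the 4 vertex sets {b,e,h}, {i}, {j}, {a,d,k,l} are disjoint, each induces a connected subgraph, and every pair is joined by at least one edge of G. Contracting each set to a single vertex therefore yields K_{4} as a minor, and since treewidth is minor-monotone, tw(G) ≥ tw(K_{4}) = 3. The upper and lower bounds meet at 3, so that is the treewidth.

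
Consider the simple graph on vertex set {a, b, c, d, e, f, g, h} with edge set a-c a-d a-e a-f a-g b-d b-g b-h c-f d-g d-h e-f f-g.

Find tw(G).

2

A width-2 tree decomposition is:
Bags: B1 = {a, d, g}  B2 = {b, d, g}  B3 = {a, f, g}  B4 = {b, d, h}  B5 = {a, e, f}  B6 = {a, c, f}
Tree: B1–B2, B1–B3, B2–B4, B3–B5, B5–B6
Each bag holds 3 vertices, so the decomposition has width 2, which upper-bounds the treewidth. For the lower bound, the 3 vertices {b, d, h} are pairwise adjacent, and any tree decomposition puts a clique entirely inside one bag — forcing width ≥ 2. The upper and lower bounds meet at 2, so that is the treewidth.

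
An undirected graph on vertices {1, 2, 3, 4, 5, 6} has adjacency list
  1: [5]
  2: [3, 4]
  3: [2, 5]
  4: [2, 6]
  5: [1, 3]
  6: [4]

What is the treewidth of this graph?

A width-1 tree decomposition is:
Bags: B1 = {4, 6}  B2 = {2, 4}  B3 = {2, 3}  B4 = {3, 5}  B5 = {1, 5}
Tree: B1–B2, B2–B3, B3–B4, B4–B5
Each bag holds 2 vertices, so the decomposition has width 1, which upper-bounds the treewidth. G has an edge, so its treewidth is at least 1. Hence tw(G) = 1 exactly.

1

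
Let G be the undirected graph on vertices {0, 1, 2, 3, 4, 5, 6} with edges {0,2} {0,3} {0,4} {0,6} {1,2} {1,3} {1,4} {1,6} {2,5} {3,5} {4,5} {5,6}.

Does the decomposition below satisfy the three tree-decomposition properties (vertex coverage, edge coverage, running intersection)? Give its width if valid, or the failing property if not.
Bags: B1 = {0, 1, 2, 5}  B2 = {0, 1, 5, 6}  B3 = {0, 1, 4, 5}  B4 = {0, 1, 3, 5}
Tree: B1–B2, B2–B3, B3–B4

Yes; width 3.

Vertex coverage: the bags together contain {0, 1, 2, 3, 4, 5, 6}, the full vertex set. Edge coverage: each edge of G has both endpoints in at least one bag. Running intersection: for every vertex, the bags containing it form a connected subtree. All three properties hold, so this is a valid tree decomposition of width max|bag| − 1 = 3, and hence tw(G) ≤ 3.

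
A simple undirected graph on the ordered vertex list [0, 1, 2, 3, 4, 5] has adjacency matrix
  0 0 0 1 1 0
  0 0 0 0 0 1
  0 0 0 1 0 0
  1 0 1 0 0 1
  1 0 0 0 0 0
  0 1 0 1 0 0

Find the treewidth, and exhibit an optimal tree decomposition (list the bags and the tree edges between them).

Treewidth 1.
Bags: B1 = {3, 5}  B2 = {1, 5}  B3 = {2, 3}  B4 = {0, 3}  B5 = {0, 4}
Tree: B1–B2, B1–B3, B3–B4, B4–B5

Every bag has size at most 2, so the width is 2 − 1 = 1 and tw(G) ≤ 1. Any graph with an edge has treewidth ≥ 1, and G has the edge 5–3. Therefore the treewidth is 1.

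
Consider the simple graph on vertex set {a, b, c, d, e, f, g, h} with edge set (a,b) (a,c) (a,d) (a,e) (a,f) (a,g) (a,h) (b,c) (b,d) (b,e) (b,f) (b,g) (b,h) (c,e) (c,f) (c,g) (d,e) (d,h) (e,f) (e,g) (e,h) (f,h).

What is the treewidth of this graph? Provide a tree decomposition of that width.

Treewidth 4.
One optimal decomposition is:
Bags: B1 = {a, b, c, e, f}  B2 = {a, b, e, f, h}  B3 = {a, b, d, e, h}  B4 = {a, b, c, e, g}
Tree: B1–B2, B2–B3, B1–B4

Each bag holds 5 vertices, so the decomposition has width 4, which upper-bounds the treewidth. For the lower bound, the 5 vertices {a, b, d, e, h} are pairwise adjacent, and any tree decomposition puts a clique entirely inside one bag — forcing width ≥ 4. Hence tw(G) = 4 exactly.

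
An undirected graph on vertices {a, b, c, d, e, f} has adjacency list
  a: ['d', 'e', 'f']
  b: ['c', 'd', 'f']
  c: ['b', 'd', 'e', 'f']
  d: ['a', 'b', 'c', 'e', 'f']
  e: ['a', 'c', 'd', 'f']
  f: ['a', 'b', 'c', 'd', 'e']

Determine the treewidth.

3

A width-3 tree decomposition is:
Bags: B1 = {a, d, e, f}  B2 = {c, d, e, f}  B3 = {b, c, d, f}
Tree: B1–B2, B2–B3
Every bag has size at most 4, so the width is 4 − 1 = 3 and tw(G) ≤ 3. For the lower bound, the 4 vertices {c, d, e, f} are pairwise adjacent, and any tree decomposition puts a clique entirely inside one bag — forcing width ≥ 3. Combining the bounds, tw(G) = 3.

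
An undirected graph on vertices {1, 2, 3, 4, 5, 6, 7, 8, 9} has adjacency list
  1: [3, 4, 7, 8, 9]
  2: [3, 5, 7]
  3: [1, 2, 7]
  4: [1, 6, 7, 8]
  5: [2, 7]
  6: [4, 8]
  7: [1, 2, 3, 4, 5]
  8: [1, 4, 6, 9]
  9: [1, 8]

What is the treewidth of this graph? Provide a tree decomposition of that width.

Every bag has size at most 3, so the width is 3 − 1 = 2 and tw(G) ≤ 2. Conversely, {1, 8, 9} is a clique of size 3, and the vertices of any clique must share a bag in every tree decomposition; so some bag has ≥ 3 vertices and tw(G) ≥ 2. The upper and lower bounds meet at 2, so that is the treewidth.

Treewidth 2.
One such decomposition:
Bags: B1 = {1, 3, 7}  B2 = {1, 4, 7}  B3 = {1, 4, 8}  B4 = {2, 3, 7}  B5 = {4, 6, 8}  B6 = {2, 5, 7}  B7 = {1, 8, 9}
Tree: B1–B2, B2–B3, B1–B4, B3–B5, B4–B6, B3–B7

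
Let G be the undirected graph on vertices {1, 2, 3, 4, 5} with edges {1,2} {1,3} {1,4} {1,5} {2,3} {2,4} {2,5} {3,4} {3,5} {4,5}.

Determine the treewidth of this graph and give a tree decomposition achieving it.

Treewidth 4.
Bags: B1 = {1, 2, 3, 4, 5}
Tree: (single bag)

A single bag containing all 5 vertices is trivially a valid decomposition of width 4. On the other hand G contains the 5-clique {1, 2, 3, 4, 5}. A clique must lie in a single bag of any decomposition, so no decomposition can have width below 4. The upper and lower bounds meet at 4, so that is the treewidth.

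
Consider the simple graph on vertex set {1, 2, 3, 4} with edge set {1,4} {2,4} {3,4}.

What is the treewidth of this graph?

1

A width-1 tree decomposition is:
Bags: B1 = {1, 4}  B2 = {3, 4}  B3 = {2, 4}
Tree: B1–B2, B2–B3
Each bag holds 2 vertices, so the decomposition has width 1, which upper-bounds the treewidth. G has an edge, so its treewidth is at least 1. The upper and lower bounds meet at 1, so that is the treewidth.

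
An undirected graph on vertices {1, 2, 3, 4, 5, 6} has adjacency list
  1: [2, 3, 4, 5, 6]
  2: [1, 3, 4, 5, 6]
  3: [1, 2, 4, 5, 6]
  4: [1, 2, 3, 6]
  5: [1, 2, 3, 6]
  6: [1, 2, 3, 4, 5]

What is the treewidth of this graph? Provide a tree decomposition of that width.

Treewidth 4.
Bags: B1 = {1, 2, 3, 5, 6}  B2 = {1, 2, 3, 4, 6}
Tree: B1–B2

Each bag holds 5 vertices, so the decomposition has width 4, which upper-bounds the treewidth. Conversely, {1, 2, 3, 4, 6} is a clique of size 5, and the vertices of any clique must share a bag in every tree decomposition; so some bag has ≥ 5 vertices and tw(G) ≥ 4. Combining the bounds, tw(G) = 4.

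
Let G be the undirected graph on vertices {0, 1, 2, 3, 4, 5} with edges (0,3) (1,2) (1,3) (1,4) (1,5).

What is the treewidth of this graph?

1

A width-1 tree decomposition is:
Bags: B1 = {1, 2}  B2 = {1, 4}  B3 = {1, 5}  B4 = {1, 3}  B5 = {0, 3}
Tree: B1–B2, B1–B3, B2–B4, B4–B5
Each bag holds 2 vertices, so the decomposition has width 1, which upper-bounds the treewidth. Since G has at least one edge (e.g. 2–1), it is not an edgeless graph, so tw(G) ≥ 1. Hence tw(G) = 1 exactly.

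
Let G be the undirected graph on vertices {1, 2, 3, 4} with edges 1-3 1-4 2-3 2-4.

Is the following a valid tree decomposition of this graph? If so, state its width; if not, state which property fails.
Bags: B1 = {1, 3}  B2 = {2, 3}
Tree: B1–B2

A tree decomposition must satisfy three properties: every vertex lies in some bag; for every edge, both endpoints lie together in some bag; and for every vertex, the bags containing it form a connected subtree. Here vertex 4 appears in no bag, so the decomposition is invalid.

No — vertex 4 appears in no bag.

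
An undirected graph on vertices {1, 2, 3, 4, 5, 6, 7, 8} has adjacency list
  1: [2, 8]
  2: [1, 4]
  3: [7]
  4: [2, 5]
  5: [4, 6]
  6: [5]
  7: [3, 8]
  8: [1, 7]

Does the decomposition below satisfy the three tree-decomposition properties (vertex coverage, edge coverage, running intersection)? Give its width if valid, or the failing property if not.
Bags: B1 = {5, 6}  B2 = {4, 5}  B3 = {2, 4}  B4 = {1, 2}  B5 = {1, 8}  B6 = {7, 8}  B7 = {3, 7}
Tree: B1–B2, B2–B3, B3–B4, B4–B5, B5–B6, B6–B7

Yes; width 1.

Every vertex of G appears in some bag (union = {1, 2, 3, 4, 5, 6, 7, 8}); every edge is covered by a bag; and for each vertex v the set of bags containing v is connected in the bag tree. The decomposition is therefore valid. The largest bag has 2 vertices, so the width is 1.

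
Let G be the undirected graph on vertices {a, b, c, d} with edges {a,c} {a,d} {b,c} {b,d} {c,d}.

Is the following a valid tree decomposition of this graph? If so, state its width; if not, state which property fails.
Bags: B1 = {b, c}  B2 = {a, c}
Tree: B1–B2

No — vertex d appears in no bag.

A tree decomposition must satisfy three properties: every vertex lies in some bag; for every edge, both endpoints lie together in some bag; and for every vertex, the bags containing it form a connected subtree. Here vertex d appears in no bag, so the decomposition is invalid.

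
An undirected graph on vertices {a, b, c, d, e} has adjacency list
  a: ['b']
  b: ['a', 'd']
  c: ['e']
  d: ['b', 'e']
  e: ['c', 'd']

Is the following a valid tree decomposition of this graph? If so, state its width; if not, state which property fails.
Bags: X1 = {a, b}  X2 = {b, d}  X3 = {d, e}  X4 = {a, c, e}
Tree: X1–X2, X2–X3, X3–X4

A tree decomposition must satisfy three properties: every vertex lies in some bag; for every edge, both endpoints lie together in some bag; and for every vertex, the bags containing it form a connected subtree. Here bags containing vertex a are not connected in the tree, so the decomposition is invalid.

No — bags containing vertex a are not connected in the tree.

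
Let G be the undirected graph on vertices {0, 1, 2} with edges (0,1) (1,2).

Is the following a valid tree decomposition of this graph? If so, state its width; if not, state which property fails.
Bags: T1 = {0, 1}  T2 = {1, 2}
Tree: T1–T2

Yes; width 1.

Every vertex of G appears in some bag (union = {0, 1, 2}); every edge is covered by a bag; and for each vertex v the set of bags containing v is connected in the bag tree. The decomposition is therefore valid. The largest bag has 2 vertices, so the width is 1.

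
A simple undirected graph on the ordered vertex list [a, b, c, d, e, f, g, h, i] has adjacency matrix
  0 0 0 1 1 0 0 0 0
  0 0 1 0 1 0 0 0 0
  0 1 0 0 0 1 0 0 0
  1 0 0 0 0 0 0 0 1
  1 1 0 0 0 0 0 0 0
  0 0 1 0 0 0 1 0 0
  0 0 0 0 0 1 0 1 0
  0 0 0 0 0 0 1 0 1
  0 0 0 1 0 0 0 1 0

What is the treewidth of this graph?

A width-2 tree decomposition is:
Bags: B1 = {b, c, f}  B2 = {b, e, f}  B3 = {a, e, f}  B4 = {a, d, f}  B5 = {d, f, i}  B6 = {f, h, i}  B7 = {f, g, h}
Tree: B1–B2, B2–B3, B3–B4, B4–B5, B5–B6, B6–B7
Each bag holds 3 vertices, so the decomposition has width 2, which upper-bounds the treewidth. Since f–c–b–e–a–d–i–h–g–f is a cycle in G, G is not acyclic. Forests are exactly the graphs of treewidth ≤ 1, so tw(G) ≥ 2. The upper and lower bounds meet at 2, so that is the treewidth.

2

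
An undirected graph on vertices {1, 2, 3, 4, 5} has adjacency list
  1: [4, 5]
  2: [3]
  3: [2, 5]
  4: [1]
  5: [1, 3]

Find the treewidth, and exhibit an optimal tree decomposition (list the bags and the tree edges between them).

Treewidth 1.
Bags: B1 = {1, 4}  B2 = {1, 5}  B3 = {3, 5}  B4 = {2, 3}
Tree: B1–B2, B2–B3, B3–B4

Each bag holds 2 vertices, so the decomposition has width 1, which upper-bounds the treewidth. Since G has at least one edge (e.g. 4–1), it is not an edgeless graph, so tw(G) ≥ 1. Therefore the treewidth is 1.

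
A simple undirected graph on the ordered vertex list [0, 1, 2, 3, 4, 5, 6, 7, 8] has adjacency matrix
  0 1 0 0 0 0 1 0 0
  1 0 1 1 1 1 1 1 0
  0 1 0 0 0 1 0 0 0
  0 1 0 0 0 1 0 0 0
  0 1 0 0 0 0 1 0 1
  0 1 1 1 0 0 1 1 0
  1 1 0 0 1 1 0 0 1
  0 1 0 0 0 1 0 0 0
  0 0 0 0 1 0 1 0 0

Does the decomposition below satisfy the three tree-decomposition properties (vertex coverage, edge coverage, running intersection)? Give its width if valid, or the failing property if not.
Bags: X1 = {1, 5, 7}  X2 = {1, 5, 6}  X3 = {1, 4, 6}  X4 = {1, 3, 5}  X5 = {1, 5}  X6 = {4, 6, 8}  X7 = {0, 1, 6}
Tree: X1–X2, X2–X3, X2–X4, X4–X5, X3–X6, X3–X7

No — vertex 2 appears in no bag.

A tree decomposition must satisfy three properties: every vertex lies in some bag; for every edge, both endpoints lie together in some bag; and for every vertex, the bags containing it form a connected subtree. Here vertex 2 appears in no bag, so the decomposition is invalid.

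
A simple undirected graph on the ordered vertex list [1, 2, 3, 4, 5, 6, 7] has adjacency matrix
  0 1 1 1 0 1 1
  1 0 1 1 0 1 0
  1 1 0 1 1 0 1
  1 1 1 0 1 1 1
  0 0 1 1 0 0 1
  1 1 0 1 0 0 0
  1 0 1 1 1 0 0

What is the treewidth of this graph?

A width-3 tree decomposition is:
Bags: B1 = {1, 2, 3, 4}  B2 = {1, 3, 4, 7}  B3 = {3, 4, 5, 7}  B4 = {1, 2, 4, 6}
Tree: B1–B2, B2–B3, B1–B4
Each bag holds 4 vertices, so the decomposition has width 3, which upper-bounds the treewidth. On the other hand G contains the 4-clique {1, 2, 3, 4}. A clique must lie in a single bag of any decomposition, so no decomposition can have width below 3. Hence tw(G) = 3 exactly.

3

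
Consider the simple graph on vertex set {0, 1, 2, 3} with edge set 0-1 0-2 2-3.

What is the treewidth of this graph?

A width-1 tree decomposition is:
Bags: B1 = {2, 3}  B2 = {0, 2}  B3 = {0, 1}
Tree: B1–B2, B2–B3
The largest bag has 2 vertices, giving width 1; this decomposition certifies tw(G) ≤ 1. G has an edge, so its treewidth is at least 1. Therefore the treewidth is 1.

1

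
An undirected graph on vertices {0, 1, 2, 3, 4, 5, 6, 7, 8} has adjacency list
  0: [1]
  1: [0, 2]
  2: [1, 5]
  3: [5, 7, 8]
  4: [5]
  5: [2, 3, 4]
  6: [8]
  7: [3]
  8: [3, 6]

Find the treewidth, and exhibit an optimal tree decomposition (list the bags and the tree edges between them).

Each bag holds 2 vertices, so the decomposition has width 1, which upper-bounds the treewidth. Any graph with an edge has treewidth ≥ 1, and G has the edge 3–8. Hence tw(G) = 1 exactly.

Treewidth 1.
One such decomposition:
Bags: B1 = {3, 8}  B2 = {6, 8}  B3 = {3, 7}  B4 = {3, 5}  B5 = {4, 5}  B6 = {2, 5}  B7 = {1, 2}  B8 = {0, 1}
Tree: B1–B2, B1–B3, B1–B4, B4–B5, B4–B6, B6–B7, B7–B8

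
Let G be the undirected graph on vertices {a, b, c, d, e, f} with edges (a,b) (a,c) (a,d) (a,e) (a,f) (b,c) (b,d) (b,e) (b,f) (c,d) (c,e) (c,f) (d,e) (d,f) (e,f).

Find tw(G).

5

A width-5 tree decomposition is:
Bags: B1 = {a, b, c, d, e, f}
Tree: (single bag)
A single bag containing all 6 vertices is trivially a valid decomposition of width 5. Conversely, {a, b, c, d, e, f} is a clique of size 6, and the vertices of any clique must share a bag in every tree decomposition; so some bag has ≥ 6 vertices and tw(G) ≥ 5. The upper and lower bounds meet at 5, so that is the treewidth.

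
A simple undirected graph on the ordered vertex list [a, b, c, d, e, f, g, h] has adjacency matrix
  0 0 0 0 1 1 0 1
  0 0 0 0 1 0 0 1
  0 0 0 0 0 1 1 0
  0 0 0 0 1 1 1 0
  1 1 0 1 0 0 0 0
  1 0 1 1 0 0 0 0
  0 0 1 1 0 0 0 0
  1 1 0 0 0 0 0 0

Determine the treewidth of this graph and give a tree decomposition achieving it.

The largest bag has 3 vertices, giving width 2; this decomposition certifies tw(G) ≤ 2. For the lower bound, G contains the cycle c–g–d–f–c, so G is not a forest; only forests have treewidth ≤ 1, hence tw(G) ≥ 2. Combining the bounds, tw(G) = 2.

Treewidth 2.
Bags: B1 = {c, f, g}  B2 = {d, f, g}  B3 = {a, d, f}  B4 = {a, d, e}  B5 = {a, e, h}  B6 = {b, e, h}
Tree: B1–B2, B2–B3, B3–B4, B4–B5, B5–B6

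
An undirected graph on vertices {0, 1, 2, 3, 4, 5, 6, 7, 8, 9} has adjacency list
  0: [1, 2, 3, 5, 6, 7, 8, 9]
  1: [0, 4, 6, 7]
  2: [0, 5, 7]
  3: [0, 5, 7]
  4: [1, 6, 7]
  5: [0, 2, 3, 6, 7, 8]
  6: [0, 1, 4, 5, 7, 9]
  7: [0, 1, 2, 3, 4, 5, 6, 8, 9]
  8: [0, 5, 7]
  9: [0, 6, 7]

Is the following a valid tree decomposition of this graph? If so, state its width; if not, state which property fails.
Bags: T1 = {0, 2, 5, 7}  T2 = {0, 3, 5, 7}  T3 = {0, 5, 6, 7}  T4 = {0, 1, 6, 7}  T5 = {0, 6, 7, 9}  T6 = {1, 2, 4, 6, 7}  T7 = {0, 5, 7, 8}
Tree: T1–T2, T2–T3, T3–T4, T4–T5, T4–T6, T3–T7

A tree decomposition must satisfy three properties: every vertex lies in some bag; for every edge, both endpoints lie together in some bag; and for every vertex, the bags containing it form a connected subtree. Here bags containing vertex 2 are not connected in the tree, so the decomposition is invalid.

No — bags containing vertex 2 are not connected in the tree.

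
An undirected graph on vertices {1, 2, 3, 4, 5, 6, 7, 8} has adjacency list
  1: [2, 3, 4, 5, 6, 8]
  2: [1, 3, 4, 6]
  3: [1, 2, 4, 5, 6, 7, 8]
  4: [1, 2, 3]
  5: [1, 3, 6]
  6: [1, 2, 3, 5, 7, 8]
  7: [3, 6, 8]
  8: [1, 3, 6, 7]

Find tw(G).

A width-3 tree decomposition is:
Bags: B1 = {1, 3, 6, 8}  B2 = {1, 2, 3, 6}  B3 = {1, 2, 3, 4}  B4 = {1, 3, 5, 6}  B5 = {3, 6, 7, 8}
Tree: B1–B2, B2–B3, B1–B4, B1–B5
Each bag holds 4 vertices, so the decomposition has width 3, which upper-bounds the treewidth. On the other hand G contains the 4-clique {1, 2, 3, 4}. A clique must lie in a single bag of any decomposition, so no decomposition can have width below 3. Therefore the treewidth is 3.

3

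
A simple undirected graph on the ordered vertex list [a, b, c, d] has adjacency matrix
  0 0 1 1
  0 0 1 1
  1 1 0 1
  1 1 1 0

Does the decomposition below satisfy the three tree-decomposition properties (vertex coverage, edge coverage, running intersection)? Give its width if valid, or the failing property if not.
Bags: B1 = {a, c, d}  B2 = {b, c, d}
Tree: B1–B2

Yes; width 2.

Every vertex of G appears in some bag (union = {a, b, c, d}); every edge is covered by a bag; and for each vertex v the set of bags containing v is connected in the bag tree. The decomposition is therefore valid. The largest bag has 3 vertices, so the width is 2.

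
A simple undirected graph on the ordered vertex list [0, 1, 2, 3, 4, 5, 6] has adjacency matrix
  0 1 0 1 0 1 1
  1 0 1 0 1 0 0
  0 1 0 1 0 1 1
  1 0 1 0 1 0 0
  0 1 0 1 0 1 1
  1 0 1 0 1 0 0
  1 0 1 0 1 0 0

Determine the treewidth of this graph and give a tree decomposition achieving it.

The largest bag has 4 vertices, giving width 3; this decomposition certifies tw(G) ≤ 3. For the lower bound: the 4 vertex sets {3,4}, {0,1}, {2}, {5} are disjoint, each induces a connected subgraph, and every pair is joined by at least one edge of G. Contracting each set to a single vertex therefore yields K_{4} as a minor, and since treewidth is minor-monotone, tw(G) ≥ tw(K_{4}) = 3. Therefore the treewidth is 3.

Treewidth 3.
Bags: B1 = {0, 2, 3, 4}  B2 = {0, 1, 2, 4}  B3 = {0, 2, 4, 5}  B4 = {0, 2, 4, 6}
Tree: B1–B2, B2–B3, B3–B4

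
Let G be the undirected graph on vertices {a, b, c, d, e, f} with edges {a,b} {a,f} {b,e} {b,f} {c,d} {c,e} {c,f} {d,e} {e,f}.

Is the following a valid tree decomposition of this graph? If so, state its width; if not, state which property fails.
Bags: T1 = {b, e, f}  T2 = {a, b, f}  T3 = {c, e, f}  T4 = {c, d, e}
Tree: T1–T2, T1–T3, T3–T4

Every vertex of G appears in some bag (union = {a, b, c, d, e, f}); every edge is covered by a bag; and for each vertex v the set of bags containing v is connected in the bag tree. The decomposition is therefore valid. The largest bag has 3 vertices, so the width is 2.

Yes; width 2.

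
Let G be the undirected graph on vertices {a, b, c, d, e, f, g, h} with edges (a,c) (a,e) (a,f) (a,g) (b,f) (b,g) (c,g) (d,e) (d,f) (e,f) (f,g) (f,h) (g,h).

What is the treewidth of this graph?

A width-2 tree decomposition is:
Bags: B1 = {f, g, h}  B2 = {a, f, g}  B3 = {a, e, f}  B4 = {a, c, g}  B5 = {b, f, g}  B6 = {d, e, f}
Tree: B1–B2, B2–B3, B2–B4, B2–B5, B3–B6
The largest bag has 3 vertices, giving width 2; this decomposition certifies tw(G) ≤ 2. On the other hand G contains the 3-clique {a, c, g}. A clique must lie in a single bag of any decomposition, so no decomposition can have width below 2. The upper and lower bounds meet at 2, so that is the treewidth.

2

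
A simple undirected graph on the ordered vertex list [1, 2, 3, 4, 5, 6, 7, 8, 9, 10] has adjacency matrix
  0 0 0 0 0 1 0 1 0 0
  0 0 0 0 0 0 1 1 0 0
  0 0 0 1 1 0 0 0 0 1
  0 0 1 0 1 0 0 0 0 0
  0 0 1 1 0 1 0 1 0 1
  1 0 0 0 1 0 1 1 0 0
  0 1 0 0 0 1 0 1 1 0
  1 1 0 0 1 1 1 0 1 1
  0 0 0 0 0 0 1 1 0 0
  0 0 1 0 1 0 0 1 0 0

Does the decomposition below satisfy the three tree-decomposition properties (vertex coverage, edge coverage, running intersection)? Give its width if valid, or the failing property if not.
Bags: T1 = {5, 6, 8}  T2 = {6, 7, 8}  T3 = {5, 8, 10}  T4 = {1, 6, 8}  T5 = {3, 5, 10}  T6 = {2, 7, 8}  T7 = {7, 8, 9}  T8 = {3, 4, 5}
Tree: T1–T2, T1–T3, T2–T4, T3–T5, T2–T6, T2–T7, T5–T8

Yes; width 2.

Vertex coverage: the bags together contain {1, 2, 3, 4, 5, 6, 7, 8, 9, 10}, the full vertex set. Edge coverage: each edge of G has both endpoints in at least one bag. Running intersection: for every vertex, the bags containing it form a connected subtree. All three properties hold, so this is a valid tree decomposition of width max|bag| − 1 = 2, and hence tw(G) ≤ 2.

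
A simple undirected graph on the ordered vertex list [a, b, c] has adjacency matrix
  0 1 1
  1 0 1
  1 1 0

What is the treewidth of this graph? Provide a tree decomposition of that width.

With just one bag of size 3, the width is 3 − 1 = 2, so tw(G) ≤ 2. Conversely, {a, b, c} is a clique of size 3, and the vertices of any clique must share a bag in every tree decomposition; so some bag has ≥ 3 vertices and tw(G) ≥ 2. Therefore the treewidth is 2.

Treewidth 2.
Bags: B1 = {a, b, c}
Tree: (single bag)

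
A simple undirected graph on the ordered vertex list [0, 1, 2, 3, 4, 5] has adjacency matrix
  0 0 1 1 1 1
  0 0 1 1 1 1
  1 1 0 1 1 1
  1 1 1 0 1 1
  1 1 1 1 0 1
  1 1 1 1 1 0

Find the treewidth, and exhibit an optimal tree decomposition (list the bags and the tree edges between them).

Treewidth 4.
One optimal decomposition is:
Bags: B1 = {1, 2, 3, 4, 5}  B2 = {0, 2, 3, 4, 5}
Tree: B1–B2

Every bag has size at most 5, so the width is 5 − 1 = 4 and tw(G) ≤ 4. Conversely, {0, 2, 3, 4, 5} is a clique of size 5, and the vertices of any clique must share a bag in every tree decomposition; so some bag has ≥ 5 vertices and tw(G) ≥ 4. Combining the bounds, tw(G) = 4.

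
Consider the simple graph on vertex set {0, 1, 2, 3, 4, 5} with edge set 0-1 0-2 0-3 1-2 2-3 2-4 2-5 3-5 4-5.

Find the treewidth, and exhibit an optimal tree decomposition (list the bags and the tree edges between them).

The largest bag has 3 vertices, giving width 2; this decomposition certifies tw(G) ≤ 2. For the lower bound, the 3 vertices {0, 1, 2} are pairwise adjacent, and any tree decomposition puts a clique entirely inside one bag — forcing width ≥ 2. The upper and lower bounds meet at 2, so that is the treewidth.

Treewidth 2.
One such decomposition:
Bags: B1 = {0, 2, 3}  B2 = {2, 3, 5}  B3 = {0, 1, 2}  B4 = {2, 4, 5}
Tree: B1–B2, B1–B3, B2–B4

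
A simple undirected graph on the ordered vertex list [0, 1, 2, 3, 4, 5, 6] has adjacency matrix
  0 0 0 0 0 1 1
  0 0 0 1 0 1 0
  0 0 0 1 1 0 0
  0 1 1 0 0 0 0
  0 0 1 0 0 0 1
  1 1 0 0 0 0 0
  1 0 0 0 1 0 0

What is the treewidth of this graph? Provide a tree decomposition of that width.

Each bag holds 3 vertices, so the decomposition has width 2, which upper-bounds the treewidth. For the lower bound, G contains the cycle 4–2–3–1–5–0–6–4, so G is not a forest; only forests have treewidth ≤ 1, hence tw(G) ≥ 2. Hence tw(G) = 2 exactly.

Treewidth 2.
One optimal decomposition is:
Bags: B1 = {2, 3, 4}  B2 = {1, 3, 4}  B3 = {1, 4, 5}  B4 = {0, 4, 5}  B5 = {0, 4, 6}
Tree: B1–B2, B2–B3, B3–B4, B4–B5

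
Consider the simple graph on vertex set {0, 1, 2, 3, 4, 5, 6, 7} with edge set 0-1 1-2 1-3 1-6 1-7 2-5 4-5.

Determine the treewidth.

1

A width-1 tree decomposition is:
Bags: B1 = {1, 6}  B2 = {1, 2}  B3 = {0, 1}  B4 = {2, 5}  B5 = {1, 7}  B6 = {4, 5}  B7 = {1, 3}
Tree: B1–B2, B2–B3, B2–B4, B3–B5, B4–B6, B1–B7
The largest bag has 2 vertices, giving width 1; this decomposition certifies tw(G) ≤ 1. Any graph with an edge has treewidth ≥ 1, and G has the edge 6–1. The upper and lower bounds meet at 1, so that is the treewidth.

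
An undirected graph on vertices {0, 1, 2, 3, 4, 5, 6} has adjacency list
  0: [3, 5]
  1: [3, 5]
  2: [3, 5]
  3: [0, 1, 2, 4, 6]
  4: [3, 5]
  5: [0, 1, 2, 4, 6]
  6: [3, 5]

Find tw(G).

A width-2 tree decomposition is:
Bags: B1 = {2, 3, 5}  B2 = {0, 3, 5}  B3 = {3, 4, 5}  B4 = {1, 3, 5}  B5 = {3, 5, 6}
Tree: B1–B2, B2–B3, B3–B4, B4–B5
Each bag holds 3 vertices, so the decomposition has width 2, which upper-bounds the treewidth. The edges 3–2–5–0–3 form a cycle, so G is not a tree and its treewidth is at least 2. The upper and lower bounds meet at 2, so that is the treewidth.

2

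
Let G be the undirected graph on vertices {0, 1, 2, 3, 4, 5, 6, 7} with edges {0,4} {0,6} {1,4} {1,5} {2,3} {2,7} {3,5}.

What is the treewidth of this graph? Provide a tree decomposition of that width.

Every bag has size at most 2, so the width is 2 − 1 = 1 and tw(G) ≤ 1. Any graph with an edge has treewidth ≥ 1, and G has the edge 6–0. Combining the bounds, tw(G) = 1.

Treewidth 1.
One such decomposition:
Bags: B1 = {0, 6}  B2 = {0, 4}  B3 = {1, 4}  B4 = {1, 5}  B5 = {3, 5}  B6 = {2, 3}  B7 = {2, 7}
Tree: B1–B2, B2–B3, B3–B4, B4–B5, B5–B6, B6–B7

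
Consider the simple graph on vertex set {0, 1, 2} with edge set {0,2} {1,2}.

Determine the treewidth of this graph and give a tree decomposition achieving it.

The largest bag has 2 vertices, giving width 1; this decomposition certifies tw(G) ≤ 1. Any graph with an edge has treewidth ≥ 1, and G has the edge 0–2. Therefore the treewidth is 1.

Treewidth 1.
One such decomposition:
Bags: B1 = {0, 2}  B2 = {1, 2}
Tree: B1–B2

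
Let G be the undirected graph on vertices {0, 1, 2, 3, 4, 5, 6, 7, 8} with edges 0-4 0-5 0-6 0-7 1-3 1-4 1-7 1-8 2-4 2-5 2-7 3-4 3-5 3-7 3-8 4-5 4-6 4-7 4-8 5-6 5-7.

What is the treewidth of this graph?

A width-3 tree decomposition is:
Bags: B1 = {3, 4, 5, 7}  B2 = {1, 3, 4, 7}  B3 = {2, 4, 5, 7}  B4 = {1, 3, 4, 8}  B5 = {0, 4, 5, 7}  B6 = {0, 4, 5, 6}
Tree: B1–B2, B1–B3, B2–B4, B1–B5, B5–B6
Every bag has size at most 4, so the width is 4 − 1 = 3 and tw(G) ≤ 3. For the lower bound, the 4 vertices {1, 3, 4, 8} are pairwise adjacent, and any tree decomposition puts a clique entirely inside one bag — forcing width ≥ 3. Combining the bounds, tw(G) = 3.

3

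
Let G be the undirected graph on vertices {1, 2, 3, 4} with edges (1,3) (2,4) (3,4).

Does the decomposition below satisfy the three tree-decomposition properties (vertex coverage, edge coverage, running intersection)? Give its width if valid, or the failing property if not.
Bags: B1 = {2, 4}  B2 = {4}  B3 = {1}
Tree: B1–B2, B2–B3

A tree decomposition must satisfy three properties: every vertex lies in some bag; for every edge, both endpoints lie together in some bag; and for every vertex, the bags containing it form a connected subtree. Here vertex 3 appears in no bag, so the decomposition is invalid.

No — vertex 3 appears in no bag.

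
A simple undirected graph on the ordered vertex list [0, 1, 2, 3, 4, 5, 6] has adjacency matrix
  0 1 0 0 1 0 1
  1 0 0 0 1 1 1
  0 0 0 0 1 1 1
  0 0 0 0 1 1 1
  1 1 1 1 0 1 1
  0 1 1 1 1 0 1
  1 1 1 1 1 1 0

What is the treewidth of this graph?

3

A width-3 tree decomposition is:
Bags: B1 = {0, 1, 4, 6}  B2 = {1, 4, 5, 6}  B3 = {2, 4, 5, 6}  B4 = {3, 4, 5, 6}
Tree: B1–B2, B2–B3, B3–B4
The largest bag has 4 vertices, giving width 3; this decomposition certifies tw(G) ≤ 3. Conversely, {0, 1, 4, 6} is a clique of size 4, and the vertices of any clique must share a bag in every tree decomposition; so some bag has ≥ 4 vertices and tw(G) ≥ 3. The upper and lower bounds meet at 3, so that is the treewidth.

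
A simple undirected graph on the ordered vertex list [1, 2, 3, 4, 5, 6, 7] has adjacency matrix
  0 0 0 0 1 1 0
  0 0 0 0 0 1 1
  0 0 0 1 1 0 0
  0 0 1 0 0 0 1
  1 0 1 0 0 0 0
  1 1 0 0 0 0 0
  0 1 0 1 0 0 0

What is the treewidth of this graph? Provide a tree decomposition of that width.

Treewidth 2.
One optimal decomposition is:
Bags: B1 = {1, 2, 6}  B2 = {1, 2, 5}  B3 = {2, 3, 5}  B4 = {2, 3, 4}  B5 = {2, 4, 7}
Tree: B1–B2, B2–B3, B3–B4, B4–B5

The largest bag has 3 vertices, giving width 2; this decomposition certifies tw(G) ≤ 2. For the lower bound, G contains the cycle 2–6–1–5–3–4–7–2, so G is not a forest; only forests have treewidth ≤ 1, hence tw(G) ≥ 2. Combining the bounds, tw(G) = 2.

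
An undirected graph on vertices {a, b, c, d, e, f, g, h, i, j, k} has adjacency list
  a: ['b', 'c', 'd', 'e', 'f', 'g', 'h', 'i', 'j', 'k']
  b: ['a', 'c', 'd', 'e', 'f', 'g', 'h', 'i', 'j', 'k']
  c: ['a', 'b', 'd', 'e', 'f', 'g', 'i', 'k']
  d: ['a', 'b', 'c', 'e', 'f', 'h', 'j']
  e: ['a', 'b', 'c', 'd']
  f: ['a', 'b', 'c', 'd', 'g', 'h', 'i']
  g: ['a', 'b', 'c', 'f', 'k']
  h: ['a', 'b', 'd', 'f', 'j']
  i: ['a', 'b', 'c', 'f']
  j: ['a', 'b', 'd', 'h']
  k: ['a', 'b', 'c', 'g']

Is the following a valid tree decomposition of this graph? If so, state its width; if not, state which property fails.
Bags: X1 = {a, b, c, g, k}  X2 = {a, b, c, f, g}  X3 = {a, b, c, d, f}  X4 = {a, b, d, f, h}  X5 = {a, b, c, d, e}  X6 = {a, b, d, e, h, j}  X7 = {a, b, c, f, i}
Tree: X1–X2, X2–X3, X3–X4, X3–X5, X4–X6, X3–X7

A tree decomposition must satisfy three properties: every vertex lies in some bag; for every edge, both endpoints lie together in some bag; and for every vertex, the bags containing it form a connected subtree. Here bags containing vertex e are not connected in the tree, so the decomposition is invalid.

No — bags containing vertex e are not connected in the tree.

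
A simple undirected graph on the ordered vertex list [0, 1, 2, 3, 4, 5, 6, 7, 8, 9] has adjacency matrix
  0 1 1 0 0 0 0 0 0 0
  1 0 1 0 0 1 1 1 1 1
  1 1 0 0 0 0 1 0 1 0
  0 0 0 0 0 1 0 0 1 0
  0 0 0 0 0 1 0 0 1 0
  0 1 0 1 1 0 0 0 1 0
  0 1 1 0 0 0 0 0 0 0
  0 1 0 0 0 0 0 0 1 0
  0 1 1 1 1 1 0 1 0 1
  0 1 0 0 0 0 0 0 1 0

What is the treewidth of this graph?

2

A width-2 tree decomposition is:
Bags: B1 = {1, 2, 8}  B2 = {1, 5, 8}  B3 = {3, 5, 8}  B4 = {4, 5, 8}  B5 = {1, 7, 8}  B6 = {1, 8, 9}  B7 = {1, 2, 6}  B8 = {0, 1, 2}
Tree: B1–B2, B2–B3, B2–B4, B2–B5, B2–B6, B1–B7, B1–B8
Every bag has size at most 3, so the width is 3 − 1 = 2 and tw(G) ≤ 2. For the lower bound, the 3 vertices {0, 1, 2} are pairwise adjacent, and any tree decomposition puts a clique entirely inside one bag — forcing width ≥ 2. The upper and lower bounds meet at 2, so that is the treewidth.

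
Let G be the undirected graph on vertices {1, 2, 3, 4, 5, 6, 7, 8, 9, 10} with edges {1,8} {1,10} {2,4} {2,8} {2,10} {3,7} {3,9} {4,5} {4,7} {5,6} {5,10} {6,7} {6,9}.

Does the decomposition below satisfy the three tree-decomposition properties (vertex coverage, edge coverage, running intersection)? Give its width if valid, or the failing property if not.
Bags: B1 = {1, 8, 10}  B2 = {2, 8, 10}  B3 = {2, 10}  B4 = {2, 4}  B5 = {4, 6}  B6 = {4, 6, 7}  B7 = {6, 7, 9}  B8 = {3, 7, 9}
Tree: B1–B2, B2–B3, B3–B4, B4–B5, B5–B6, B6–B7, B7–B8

No — vertex 5 appears in no bag.

A tree decomposition must satisfy three properties: every vertex lies in some bag; for every edge, both endpoints lie together in some bag; and for every vertex, the bags containing it form a connected subtree. Here vertex 5 appears in no bag, so the decomposition is invalid.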